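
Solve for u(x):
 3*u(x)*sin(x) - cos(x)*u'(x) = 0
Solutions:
 u(x) = C1/cos(x)^3


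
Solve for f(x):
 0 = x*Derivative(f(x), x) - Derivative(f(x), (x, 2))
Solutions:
 f(x) = C1 + C2*erfi(sqrt(2)*x/2)


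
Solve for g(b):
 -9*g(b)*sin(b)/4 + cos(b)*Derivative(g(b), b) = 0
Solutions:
 g(b) = C1/cos(b)^(9/4)


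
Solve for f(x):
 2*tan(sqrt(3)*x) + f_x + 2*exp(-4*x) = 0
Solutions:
 f(x) = C1 - sqrt(3)*log(tan(sqrt(3)*x)^2 + 1)/3 + exp(-4*x)/2


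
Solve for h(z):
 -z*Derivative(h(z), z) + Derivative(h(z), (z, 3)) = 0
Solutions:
 h(z) = C1 + Integral(C2*airyai(z) + C3*airybi(z), z)


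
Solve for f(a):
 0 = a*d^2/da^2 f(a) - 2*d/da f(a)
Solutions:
 f(a) = C1 + C2*a^3


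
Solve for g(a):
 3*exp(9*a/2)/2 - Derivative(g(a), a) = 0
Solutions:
 g(a) = C1 + exp(9*a/2)/3


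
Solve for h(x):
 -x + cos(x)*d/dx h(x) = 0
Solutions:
 h(x) = C1 + Integral(x/cos(x), x)


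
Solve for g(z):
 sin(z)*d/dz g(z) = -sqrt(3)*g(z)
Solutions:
 g(z) = C1*(cos(z) + 1)^(sqrt(3)/2)/(cos(z) - 1)^(sqrt(3)/2)


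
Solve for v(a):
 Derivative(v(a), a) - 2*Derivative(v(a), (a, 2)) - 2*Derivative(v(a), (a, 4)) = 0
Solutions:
 v(a) = C1 + C2*exp(6^(1/3)*a*(-(9 + sqrt(129))^(1/3) + 2*6^(1/3)/(9 + sqrt(129))^(1/3))/12)*sin(2^(1/3)*3^(1/6)*a*(6*2^(1/3)/(9 + sqrt(129))^(1/3) + 3^(2/3)*(9 + sqrt(129))^(1/3))/12) + C3*exp(6^(1/3)*a*(-(9 + sqrt(129))^(1/3) + 2*6^(1/3)/(9 + sqrt(129))^(1/3))/12)*cos(2^(1/3)*3^(1/6)*a*(6*2^(1/3)/(9 + sqrt(129))^(1/3) + 3^(2/3)*(9 + sqrt(129))^(1/3))/12) + C4*exp(-6^(1/3)*a*(-(9 + sqrt(129))^(1/3) + 2*6^(1/3)/(9 + sqrt(129))^(1/3))/6)


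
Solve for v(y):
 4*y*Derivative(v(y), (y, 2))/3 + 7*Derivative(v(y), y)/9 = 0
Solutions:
 v(y) = C1 + C2*y^(5/12)


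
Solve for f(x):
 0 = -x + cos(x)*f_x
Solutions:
 f(x) = C1 + Integral(x/cos(x), x)


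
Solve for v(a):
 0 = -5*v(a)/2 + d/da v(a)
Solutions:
 v(a) = C1*exp(5*a/2)


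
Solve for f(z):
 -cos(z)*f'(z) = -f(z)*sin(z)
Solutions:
 f(z) = C1/cos(z)


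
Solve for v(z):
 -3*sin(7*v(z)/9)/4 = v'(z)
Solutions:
 3*z/4 + 9*log(cos(7*v(z)/9) - 1)/14 - 9*log(cos(7*v(z)/9) + 1)/14 = C1


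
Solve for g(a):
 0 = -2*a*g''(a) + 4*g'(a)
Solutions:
 g(a) = C1 + C2*a^3


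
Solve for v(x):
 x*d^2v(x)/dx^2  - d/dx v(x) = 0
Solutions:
 v(x) = C1 + C2*x^2


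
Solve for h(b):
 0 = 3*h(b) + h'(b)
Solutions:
 h(b) = C1*exp(-3*b)


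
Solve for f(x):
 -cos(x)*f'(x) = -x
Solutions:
 f(x) = C1 + Integral(x/cos(x), x)


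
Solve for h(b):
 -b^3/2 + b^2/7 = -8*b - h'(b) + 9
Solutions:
 h(b) = C1 + b^4/8 - b^3/21 - 4*b^2 + 9*b


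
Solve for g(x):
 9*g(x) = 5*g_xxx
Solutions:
 g(x) = C3*exp(15^(2/3)*x/5) + (C1*sin(3*3^(1/6)*5^(2/3)*x/10) + C2*cos(3*3^(1/6)*5^(2/3)*x/10))*exp(-15^(2/3)*x/10)


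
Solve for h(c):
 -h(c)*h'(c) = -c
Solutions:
 h(c) = -sqrt(C1 + c^2)
 h(c) = sqrt(C1 + c^2)


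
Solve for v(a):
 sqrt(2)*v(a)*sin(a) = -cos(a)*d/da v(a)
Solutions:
 v(a) = C1*cos(a)^(sqrt(2))


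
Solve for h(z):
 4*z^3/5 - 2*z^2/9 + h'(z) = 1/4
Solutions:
 h(z) = C1 - z^4/5 + 2*z^3/27 + z/4


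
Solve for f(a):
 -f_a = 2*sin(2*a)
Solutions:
 f(a) = C1 + cos(2*a)


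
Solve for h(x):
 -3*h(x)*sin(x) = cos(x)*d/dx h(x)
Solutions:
 h(x) = C1*cos(x)^3


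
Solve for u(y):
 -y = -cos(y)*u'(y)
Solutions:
 u(y) = C1 + Integral(y/cos(y), y)


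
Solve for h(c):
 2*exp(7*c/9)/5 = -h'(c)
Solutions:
 h(c) = C1 - 18*exp(7*c/9)/35


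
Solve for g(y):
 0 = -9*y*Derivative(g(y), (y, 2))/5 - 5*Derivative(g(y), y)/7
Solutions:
 g(y) = C1 + C2*y^(38/63)


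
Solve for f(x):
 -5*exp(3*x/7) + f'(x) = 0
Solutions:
 f(x) = C1 + 35*exp(3*x/7)/3


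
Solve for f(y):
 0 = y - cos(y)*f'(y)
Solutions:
 f(y) = C1 + Integral(y/cos(y), y)


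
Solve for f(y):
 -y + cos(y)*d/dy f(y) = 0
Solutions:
 f(y) = C1 + Integral(y/cos(y), y)


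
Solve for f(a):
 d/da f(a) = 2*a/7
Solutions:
 f(a) = C1 + a^2/7


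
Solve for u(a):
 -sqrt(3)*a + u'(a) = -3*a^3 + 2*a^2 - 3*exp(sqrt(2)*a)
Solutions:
 u(a) = C1 - 3*a^4/4 + 2*a^3/3 + sqrt(3)*a^2/2 - 3*sqrt(2)*exp(sqrt(2)*a)/2


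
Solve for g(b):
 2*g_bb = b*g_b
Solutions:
 g(b) = C1 + C2*erfi(b/2)


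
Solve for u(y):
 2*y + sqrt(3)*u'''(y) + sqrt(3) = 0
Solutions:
 u(y) = C1 + C2*y + C3*y^2 - sqrt(3)*y^4/36 - y^3/6


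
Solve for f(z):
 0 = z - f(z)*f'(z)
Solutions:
 f(z) = -sqrt(C1 + z^2)
 f(z) = sqrt(C1 + z^2)


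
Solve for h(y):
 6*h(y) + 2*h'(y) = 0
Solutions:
 h(y) = C1*exp(-3*y)


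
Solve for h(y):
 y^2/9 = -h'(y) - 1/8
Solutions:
 h(y) = C1 - y^3/27 - y/8


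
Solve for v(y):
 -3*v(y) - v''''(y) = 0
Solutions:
 v(y) = (C1*sin(sqrt(2)*3^(1/4)*y/2) + C2*cos(sqrt(2)*3^(1/4)*y/2))*exp(-sqrt(2)*3^(1/4)*y/2) + (C3*sin(sqrt(2)*3^(1/4)*y/2) + C4*cos(sqrt(2)*3^(1/4)*y/2))*exp(sqrt(2)*3^(1/4)*y/2)


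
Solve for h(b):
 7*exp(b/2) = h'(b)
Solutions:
 h(b) = C1 + 14*exp(b/2)


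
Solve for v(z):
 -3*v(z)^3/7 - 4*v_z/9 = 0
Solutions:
 v(z) = -sqrt(14)*sqrt(-1/(C1 - 27*z))
 v(z) = sqrt(14)*sqrt(-1/(C1 - 27*z))


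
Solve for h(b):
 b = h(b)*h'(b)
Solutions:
 h(b) = -sqrt(C1 + b^2)
 h(b) = sqrt(C1 + b^2)


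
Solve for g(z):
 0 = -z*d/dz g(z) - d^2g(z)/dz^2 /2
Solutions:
 g(z) = C1 + C2*erf(z)


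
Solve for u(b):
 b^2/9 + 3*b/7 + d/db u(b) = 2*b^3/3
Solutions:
 u(b) = C1 + b^4/6 - b^3/27 - 3*b^2/14


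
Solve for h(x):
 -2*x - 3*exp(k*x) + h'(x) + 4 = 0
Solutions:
 h(x) = C1 + x^2 - 4*x + 3*exp(k*x)/k


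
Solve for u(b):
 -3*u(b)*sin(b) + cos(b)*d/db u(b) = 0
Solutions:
 u(b) = C1/cos(b)^3


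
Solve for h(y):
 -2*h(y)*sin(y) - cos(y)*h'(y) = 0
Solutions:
 h(y) = C1*cos(y)^2


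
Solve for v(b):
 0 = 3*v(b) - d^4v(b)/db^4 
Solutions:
 v(b) = C1*exp(-3^(1/4)*b) + C2*exp(3^(1/4)*b) + C3*sin(3^(1/4)*b) + C4*cos(3^(1/4)*b)


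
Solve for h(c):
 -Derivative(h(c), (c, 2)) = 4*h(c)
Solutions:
 h(c) = C1*sin(2*c) + C2*cos(2*c)


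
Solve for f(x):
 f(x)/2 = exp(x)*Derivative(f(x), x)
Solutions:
 f(x) = C1*exp(-exp(-x)/2)


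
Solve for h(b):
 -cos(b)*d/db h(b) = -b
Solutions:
 h(b) = C1 + Integral(b/cos(b), b)


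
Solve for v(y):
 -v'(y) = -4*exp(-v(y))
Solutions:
 v(y) = log(C1 + 4*y)


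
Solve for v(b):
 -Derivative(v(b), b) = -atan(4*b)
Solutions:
 v(b) = C1 + b*atan(4*b) - log(16*b^2 + 1)/8


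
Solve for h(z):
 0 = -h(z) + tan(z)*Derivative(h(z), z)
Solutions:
 h(z) = C1*sin(z)


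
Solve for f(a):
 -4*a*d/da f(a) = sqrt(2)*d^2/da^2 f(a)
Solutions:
 f(a) = C1 + C2*erf(2^(1/4)*a)


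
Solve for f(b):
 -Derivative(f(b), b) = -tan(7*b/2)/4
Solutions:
 f(b) = C1 - log(cos(7*b/2))/14


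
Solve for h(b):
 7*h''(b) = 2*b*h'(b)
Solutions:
 h(b) = C1 + C2*erfi(sqrt(7)*b/7)


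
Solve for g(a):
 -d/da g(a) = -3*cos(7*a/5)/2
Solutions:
 g(a) = C1 + 15*sin(7*a/5)/14


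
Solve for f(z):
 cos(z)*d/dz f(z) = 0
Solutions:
 f(z) = C1


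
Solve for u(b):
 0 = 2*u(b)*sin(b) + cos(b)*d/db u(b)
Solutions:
 u(b) = C1*cos(b)^2


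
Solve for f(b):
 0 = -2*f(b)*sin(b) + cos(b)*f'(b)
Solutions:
 f(b) = C1/cos(b)^2


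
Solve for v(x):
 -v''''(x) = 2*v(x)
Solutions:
 v(x) = (C1*sin(2^(3/4)*x/2) + C2*cos(2^(3/4)*x/2))*exp(-2^(3/4)*x/2) + (C3*sin(2^(3/4)*x/2) + C4*cos(2^(3/4)*x/2))*exp(2^(3/4)*x/2)


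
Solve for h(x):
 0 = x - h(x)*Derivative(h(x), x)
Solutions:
 h(x) = -sqrt(C1 + x^2)
 h(x) = sqrt(C1 + x^2)


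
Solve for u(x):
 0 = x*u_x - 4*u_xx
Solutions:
 u(x) = C1 + C2*erfi(sqrt(2)*x/4)


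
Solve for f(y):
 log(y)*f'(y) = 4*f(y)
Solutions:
 f(y) = C1*exp(4*li(y))


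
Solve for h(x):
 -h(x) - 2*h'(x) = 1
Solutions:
 h(x) = C1*exp(-x/2) - 1


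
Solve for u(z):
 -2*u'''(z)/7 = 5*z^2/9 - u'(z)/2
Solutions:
 u(z) = C1 + C2*exp(-sqrt(7)*z/2) + C3*exp(sqrt(7)*z/2) + 10*z^3/27 + 80*z/63


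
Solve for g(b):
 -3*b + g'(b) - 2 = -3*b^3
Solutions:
 g(b) = C1 - 3*b^4/4 + 3*b^2/2 + 2*b


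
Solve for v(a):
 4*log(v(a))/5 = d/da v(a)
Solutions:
 li(v(a)) = C1 + 4*a/5


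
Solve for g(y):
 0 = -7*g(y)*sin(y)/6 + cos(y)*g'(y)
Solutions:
 g(y) = C1/cos(y)^(7/6)


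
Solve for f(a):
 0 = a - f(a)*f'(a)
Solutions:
 f(a) = -sqrt(C1 + a^2)
 f(a) = sqrt(C1 + a^2)


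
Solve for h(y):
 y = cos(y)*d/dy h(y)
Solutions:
 h(y) = C1 + Integral(y/cos(y), y)


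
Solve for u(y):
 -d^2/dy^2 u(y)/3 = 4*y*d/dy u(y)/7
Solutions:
 u(y) = C1 + C2*erf(sqrt(42)*y/7)


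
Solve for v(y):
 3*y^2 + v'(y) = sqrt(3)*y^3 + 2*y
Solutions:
 v(y) = C1 + sqrt(3)*y^4/4 - y^3 + y^2


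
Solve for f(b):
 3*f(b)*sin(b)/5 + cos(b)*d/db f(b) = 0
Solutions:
 f(b) = C1*cos(b)^(3/5)


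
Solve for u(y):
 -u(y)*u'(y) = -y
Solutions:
 u(y) = -sqrt(C1 + y^2)
 u(y) = sqrt(C1 + y^2)


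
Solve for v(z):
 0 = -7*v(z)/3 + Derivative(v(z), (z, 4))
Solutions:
 v(z) = C1*exp(-3^(3/4)*7^(1/4)*z/3) + C2*exp(3^(3/4)*7^(1/4)*z/3) + C3*sin(3^(3/4)*7^(1/4)*z/3) + C4*cos(3^(3/4)*7^(1/4)*z/3)


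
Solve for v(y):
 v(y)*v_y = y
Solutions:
 v(y) = -sqrt(C1 + y^2)
 v(y) = sqrt(C1 + y^2)


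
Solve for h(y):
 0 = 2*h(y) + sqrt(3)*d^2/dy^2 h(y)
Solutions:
 h(y) = C1*sin(sqrt(2)*3^(3/4)*y/3) + C2*cos(sqrt(2)*3^(3/4)*y/3)


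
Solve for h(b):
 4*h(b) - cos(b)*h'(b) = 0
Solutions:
 h(b) = C1*(sin(b)^2 + 2*sin(b) + 1)/(sin(b)^2 - 2*sin(b) + 1)


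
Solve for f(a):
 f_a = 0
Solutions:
 f(a) = C1


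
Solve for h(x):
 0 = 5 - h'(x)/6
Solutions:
 h(x) = C1 + 30*x


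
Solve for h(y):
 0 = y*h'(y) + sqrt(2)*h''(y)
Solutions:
 h(y) = C1 + C2*erf(2^(1/4)*y/2)


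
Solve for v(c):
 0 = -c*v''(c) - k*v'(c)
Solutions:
 v(c) = C1 + c^(1 - re(k))*(C2*sin(log(c)*Abs(im(k))) + C3*cos(log(c)*im(k)))


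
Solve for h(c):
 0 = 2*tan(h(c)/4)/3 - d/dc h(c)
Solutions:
 h(c) = -4*asin(C1*exp(c/6)) + 4*pi
 h(c) = 4*asin(C1*exp(c/6))


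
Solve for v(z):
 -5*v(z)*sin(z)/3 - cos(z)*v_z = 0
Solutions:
 v(z) = C1*cos(z)^(5/3)


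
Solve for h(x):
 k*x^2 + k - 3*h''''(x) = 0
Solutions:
 h(x) = C1 + C2*x + C3*x^2 + C4*x^3 + k*x^6/1080 + k*x^4/72


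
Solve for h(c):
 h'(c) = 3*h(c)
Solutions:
 h(c) = C1*exp(3*c)


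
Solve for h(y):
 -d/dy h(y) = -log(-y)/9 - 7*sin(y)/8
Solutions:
 h(y) = C1 + y*log(-y)/9 - y/9 - 7*cos(y)/8


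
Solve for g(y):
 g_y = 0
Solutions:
 g(y) = C1


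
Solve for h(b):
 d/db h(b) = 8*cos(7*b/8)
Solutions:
 h(b) = C1 + 64*sin(7*b/8)/7


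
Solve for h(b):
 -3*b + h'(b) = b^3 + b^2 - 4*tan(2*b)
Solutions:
 h(b) = C1 + b^4/4 + b^3/3 + 3*b^2/2 + 2*log(cos(2*b))


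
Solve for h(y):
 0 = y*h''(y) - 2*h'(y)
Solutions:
 h(y) = C1 + C2*y^3


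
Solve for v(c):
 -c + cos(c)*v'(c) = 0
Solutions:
 v(c) = C1 + Integral(c/cos(c), c)


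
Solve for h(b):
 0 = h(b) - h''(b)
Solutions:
 h(b) = C1*exp(-b) + C2*exp(b)


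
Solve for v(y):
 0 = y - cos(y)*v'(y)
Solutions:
 v(y) = C1 + Integral(y/cos(y), y)


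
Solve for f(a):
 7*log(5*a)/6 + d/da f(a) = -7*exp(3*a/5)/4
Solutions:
 f(a) = C1 - 7*a*log(a)/6 + 7*a*(1 - log(5))/6 - 35*exp(3*a/5)/12


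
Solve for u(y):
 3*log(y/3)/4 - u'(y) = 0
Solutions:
 u(y) = C1 + 3*y*log(y)/4 - 3*y*log(3)/4 - 3*y/4


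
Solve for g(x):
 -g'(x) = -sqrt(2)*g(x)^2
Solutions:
 g(x) = -1/(C1 + sqrt(2)*x)


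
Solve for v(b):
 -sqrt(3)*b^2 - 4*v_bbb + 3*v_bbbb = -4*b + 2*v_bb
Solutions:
 v(b) = C1 + C2*b + C3*exp(b*(2 - sqrt(10))/3) + C4*exp(b*(2 + sqrt(10))/3) - sqrt(3)*b^4/24 + b^3*(1 + sqrt(3))/3 + b^2*(-11*sqrt(3)/4 - 2)


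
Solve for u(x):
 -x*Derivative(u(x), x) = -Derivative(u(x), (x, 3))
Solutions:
 u(x) = C1 + Integral(C2*airyai(x) + C3*airybi(x), x)


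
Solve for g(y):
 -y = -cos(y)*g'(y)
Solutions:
 g(y) = C1 + Integral(y/cos(y), y)


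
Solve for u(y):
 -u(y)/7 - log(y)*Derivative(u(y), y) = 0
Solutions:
 u(y) = C1*exp(-li(y)/7)


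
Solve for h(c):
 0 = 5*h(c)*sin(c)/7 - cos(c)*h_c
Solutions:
 h(c) = C1/cos(c)^(5/7)


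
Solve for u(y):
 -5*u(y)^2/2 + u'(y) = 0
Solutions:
 u(y) = -2/(C1 + 5*y)


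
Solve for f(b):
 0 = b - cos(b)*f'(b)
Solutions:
 f(b) = C1 + Integral(b/cos(b), b)


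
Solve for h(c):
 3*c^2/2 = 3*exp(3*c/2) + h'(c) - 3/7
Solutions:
 h(c) = C1 + c^3/2 + 3*c/7 - 2*exp(3*c/2)


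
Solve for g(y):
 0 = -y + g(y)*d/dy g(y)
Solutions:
 g(y) = -sqrt(C1 + y^2)
 g(y) = sqrt(C1 + y^2)


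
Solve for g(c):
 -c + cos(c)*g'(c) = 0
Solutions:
 g(c) = C1 + Integral(c/cos(c), c)


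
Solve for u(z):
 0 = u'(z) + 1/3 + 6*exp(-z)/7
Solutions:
 u(z) = C1 - z/3 + 6*exp(-z)/7


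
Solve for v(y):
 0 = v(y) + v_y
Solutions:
 v(y) = C1*exp(-y)


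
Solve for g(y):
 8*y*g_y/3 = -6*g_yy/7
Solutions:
 g(y) = C1 + C2*erf(sqrt(14)*y/3)


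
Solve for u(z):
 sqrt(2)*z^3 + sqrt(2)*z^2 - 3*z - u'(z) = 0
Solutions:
 u(z) = C1 + sqrt(2)*z^4/4 + sqrt(2)*z^3/3 - 3*z^2/2


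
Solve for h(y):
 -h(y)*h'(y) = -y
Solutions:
 h(y) = -sqrt(C1 + y^2)
 h(y) = sqrt(C1 + y^2)


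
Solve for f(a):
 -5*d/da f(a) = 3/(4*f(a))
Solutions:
 f(a) = -sqrt(C1 - 30*a)/10
 f(a) = sqrt(C1 - 30*a)/10


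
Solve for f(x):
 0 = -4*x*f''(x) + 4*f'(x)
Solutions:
 f(x) = C1 + C2*x^2


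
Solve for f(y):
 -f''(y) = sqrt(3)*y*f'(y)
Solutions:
 f(y) = C1 + C2*erf(sqrt(2)*3^(1/4)*y/2)


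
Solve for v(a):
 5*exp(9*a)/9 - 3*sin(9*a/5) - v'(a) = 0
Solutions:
 v(a) = C1 + 5*exp(9*a)/81 + 5*cos(9*a/5)/3


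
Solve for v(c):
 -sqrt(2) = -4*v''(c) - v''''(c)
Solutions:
 v(c) = C1 + C2*c + C3*sin(2*c) + C4*cos(2*c) + sqrt(2)*c^2/8


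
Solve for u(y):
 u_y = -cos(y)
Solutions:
 u(y) = C1 - sin(y)


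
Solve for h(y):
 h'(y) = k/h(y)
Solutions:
 h(y) = -sqrt(C1 + 2*k*y)
 h(y) = sqrt(C1 + 2*k*y)


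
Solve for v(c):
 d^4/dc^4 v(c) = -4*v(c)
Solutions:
 v(c) = (C1*sin(c) + C2*cos(c))*exp(-c) + (C3*sin(c) + C4*cos(c))*exp(c)


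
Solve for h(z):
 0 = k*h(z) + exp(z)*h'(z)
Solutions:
 h(z) = C1*exp(k*exp(-z))


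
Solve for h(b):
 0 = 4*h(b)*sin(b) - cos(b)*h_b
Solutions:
 h(b) = C1/cos(b)^4


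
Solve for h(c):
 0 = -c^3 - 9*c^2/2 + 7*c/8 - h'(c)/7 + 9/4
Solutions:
 h(c) = C1 - 7*c^4/4 - 21*c^3/2 + 49*c^2/16 + 63*c/4


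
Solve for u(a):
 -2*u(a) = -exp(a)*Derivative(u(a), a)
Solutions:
 u(a) = C1*exp(-2*exp(-a))


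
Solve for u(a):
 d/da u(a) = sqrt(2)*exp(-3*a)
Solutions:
 u(a) = C1 - sqrt(2)*exp(-3*a)/3


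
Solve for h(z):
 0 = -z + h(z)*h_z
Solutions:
 h(z) = -sqrt(C1 + z^2)
 h(z) = sqrt(C1 + z^2)


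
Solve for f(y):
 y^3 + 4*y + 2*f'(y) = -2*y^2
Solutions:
 f(y) = C1 - y^4/8 - y^3/3 - y^2


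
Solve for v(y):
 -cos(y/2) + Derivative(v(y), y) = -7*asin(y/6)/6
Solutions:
 v(y) = C1 - 7*y*asin(y/6)/6 - 7*sqrt(36 - y^2)/6 + 2*sin(y/2)


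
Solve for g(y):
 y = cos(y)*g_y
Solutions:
 g(y) = C1 + Integral(y/cos(y), y)


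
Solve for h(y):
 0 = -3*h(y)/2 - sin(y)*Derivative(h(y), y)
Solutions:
 h(y) = C1*(cos(y) + 1)^(3/4)/(cos(y) - 1)^(3/4)


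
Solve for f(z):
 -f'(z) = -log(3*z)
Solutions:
 f(z) = C1 + z*log(z) - z + z*log(3)


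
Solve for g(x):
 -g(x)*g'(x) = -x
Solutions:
 g(x) = -sqrt(C1 + x^2)
 g(x) = sqrt(C1 + x^2)


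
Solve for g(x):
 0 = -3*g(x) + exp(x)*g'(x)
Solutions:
 g(x) = C1*exp(-3*exp(-x))


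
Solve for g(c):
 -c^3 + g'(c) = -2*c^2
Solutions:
 g(c) = C1 + c^4/4 - 2*c^3/3


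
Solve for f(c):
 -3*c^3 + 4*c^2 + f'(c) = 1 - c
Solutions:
 f(c) = C1 + 3*c^4/4 - 4*c^3/3 - c^2/2 + c


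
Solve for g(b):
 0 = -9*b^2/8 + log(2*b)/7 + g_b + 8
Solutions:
 g(b) = C1 + 3*b^3/8 - b*log(b)/7 - 55*b/7 - b*log(2)/7


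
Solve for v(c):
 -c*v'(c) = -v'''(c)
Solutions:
 v(c) = C1 + Integral(C2*airyai(c) + C3*airybi(c), c)


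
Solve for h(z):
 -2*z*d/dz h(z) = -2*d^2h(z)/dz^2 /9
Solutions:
 h(z) = C1 + C2*erfi(3*sqrt(2)*z/2)


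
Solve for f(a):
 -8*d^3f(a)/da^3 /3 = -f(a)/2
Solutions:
 f(a) = C3*exp(2^(2/3)*3^(1/3)*a/4) + (C1*sin(2^(2/3)*3^(5/6)*a/8) + C2*cos(2^(2/3)*3^(5/6)*a/8))*exp(-2^(2/3)*3^(1/3)*a/8)


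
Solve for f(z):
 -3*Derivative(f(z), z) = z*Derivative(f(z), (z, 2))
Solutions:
 f(z) = C1 + C2/z^2


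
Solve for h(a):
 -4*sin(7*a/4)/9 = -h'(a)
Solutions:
 h(a) = C1 - 16*cos(7*a/4)/63


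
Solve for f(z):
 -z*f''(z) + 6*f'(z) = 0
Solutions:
 f(z) = C1 + C2*z^7


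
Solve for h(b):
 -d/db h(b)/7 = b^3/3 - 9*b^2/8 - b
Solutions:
 h(b) = C1 - 7*b^4/12 + 21*b^3/8 + 7*b^2/2


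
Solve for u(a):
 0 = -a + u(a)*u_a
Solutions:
 u(a) = -sqrt(C1 + a^2)
 u(a) = sqrt(C1 + a^2)


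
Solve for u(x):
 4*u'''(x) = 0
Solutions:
 u(x) = C1 + C2*x + C3*x^2


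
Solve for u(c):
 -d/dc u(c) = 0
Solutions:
 u(c) = C1


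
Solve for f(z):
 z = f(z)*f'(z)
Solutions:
 f(z) = -sqrt(C1 + z^2)
 f(z) = sqrt(C1 + z^2)


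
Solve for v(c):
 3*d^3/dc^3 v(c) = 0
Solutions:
 v(c) = C1 + C2*c + C3*c^2


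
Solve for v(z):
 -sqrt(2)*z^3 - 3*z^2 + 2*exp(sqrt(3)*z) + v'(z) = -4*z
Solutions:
 v(z) = C1 + sqrt(2)*z^4/4 + z^3 - 2*z^2 - 2*sqrt(3)*exp(sqrt(3)*z)/3


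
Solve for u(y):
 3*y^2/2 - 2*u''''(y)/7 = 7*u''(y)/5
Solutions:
 u(y) = C1 + C2*y + C3*sin(7*sqrt(10)*y/10) + C4*cos(7*sqrt(10)*y/10) + 5*y^4/56 - 75*y^2/343


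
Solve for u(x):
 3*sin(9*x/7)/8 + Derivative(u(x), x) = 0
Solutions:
 u(x) = C1 + 7*cos(9*x/7)/24


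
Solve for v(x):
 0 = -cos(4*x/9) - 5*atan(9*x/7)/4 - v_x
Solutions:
 v(x) = C1 - 5*x*atan(9*x/7)/4 + 35*log(81*x^2 + 49)/72 - 9*sin(4*x/9)/4


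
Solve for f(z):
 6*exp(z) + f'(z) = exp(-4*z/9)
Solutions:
 f(z) = C1 - 6*exp(z) - 9*exp(-4*z/9)/4


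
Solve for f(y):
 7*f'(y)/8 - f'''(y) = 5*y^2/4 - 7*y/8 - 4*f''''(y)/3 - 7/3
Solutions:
 f(y) = C1 + C2*exp(y*((sqrt(399) + 20)^(-1/3) + 2 + (sqrt(399) + 20)^(1/3))/8)*sin(sqrt(3)*y*(-(sqrt(399) + 20)^(1/3) + (sqrt(399) + 20)^(-1/3))/8) + C3*exp(y*((sqrt(399) + 20)^(-1/3) + 2 + (sqrt(399) + 20)^(1/3))/8)*cos(sqrt(3)*y*(-(sqrt(399) + 20)^(1/3) + (sqrt(399) + 20)^(-1/3))/8) + C4*exp(y*(-(sqrt(399) + 20)^(1/3) - 1/(sqrt(399) + 20)^(1/3) + 1)/4) + 10*y^3/21 - y^2/2 + 88*y/147


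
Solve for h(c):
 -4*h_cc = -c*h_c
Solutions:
 h(c) = C1 + C2*erfi(sqrt(2)*c/4)


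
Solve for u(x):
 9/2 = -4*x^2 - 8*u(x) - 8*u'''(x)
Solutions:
 u(x) = C3*exp(-x) - x^2/2 + (C1*sin(sqrt(3)*x/2) + C2*cos(sqrt(3)*x/2))*exp(x/2) - 9/16


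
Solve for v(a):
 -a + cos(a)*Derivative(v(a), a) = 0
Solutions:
 v(a) = C1 + Integral(a/cos(a), a)


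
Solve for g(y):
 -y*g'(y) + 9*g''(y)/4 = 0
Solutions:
 g(y) = C1 + C2*erfi(sqrt(2)*y/3)


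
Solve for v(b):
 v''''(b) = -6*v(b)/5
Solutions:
 v(b) = (C1*sin(10^(3/4)*3^(1/4)*b/10) + C2*cos(10^(3/4)*3^(1/4)*b/10))*exp(-10^(3/4)*3^(1/4)*b/10) + (C3*sin(10^(3/4)*3^(1/4)*b/10) + C4*cos(10^(3/4)*3^(1/4)*b/10))*exp(10^(3/4)*3^(1/4)*b/10)


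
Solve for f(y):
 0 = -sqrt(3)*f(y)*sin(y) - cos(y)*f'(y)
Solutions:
 f(y) = C1*cos(y)^(sqrt(3))


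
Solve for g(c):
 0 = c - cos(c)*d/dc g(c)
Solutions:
 g(c) = C1 + Integral(c/cos(c), c)


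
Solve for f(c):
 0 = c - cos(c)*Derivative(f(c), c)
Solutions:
 f(c) = C1 + Integral(c/cos(c), c)


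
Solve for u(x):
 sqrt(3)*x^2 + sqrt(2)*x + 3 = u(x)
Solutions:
 u(x) = sqrt(3)*x^2 + sqrt(2)*x + 3


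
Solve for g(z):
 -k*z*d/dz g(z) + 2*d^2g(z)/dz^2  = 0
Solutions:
 g(z) = Piecewise((-sqrt(pi)*C1*erf(z*sqrt(-k)/2)/sqrt(-k) - C2, (k > 0) | (k < 0)), (-C1*z - C2, True))


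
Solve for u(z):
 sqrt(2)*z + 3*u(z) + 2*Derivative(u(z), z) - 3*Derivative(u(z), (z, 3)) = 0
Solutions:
 u(z) = C1*exp(-2^(1/3)*z*(4/(sqrt(697) + 27)^(1/3) + 2^(1/3)*(sqrt(697) + 27)^(1/3))/12)*sin(2^(1/3)*sqrt(3)*z*(-2^(1/3)*(sqrt(697) + 27)^(1/3) + 4/(sqrt(697) + 27)^(1/3))/12) + C2*exp(-2^(1/3)*z*(4/(sqrt(697) + 27)^(1/3) + 2^(1/3)*(sqrt(697) + 27)^(1/3))/12)*cos(2^(1/3)*sqrt(3)*z*(-2^(1/3)*(sqrt(697) + 27)^(1/3) + 4/(sqrt(697) + 27)^(1/3))/12) + C3*exp(2^(1/3)*z*(4/(sqrt(697) + 27)^(1/3) + 2^(1/3)*(sqrt(697) + 27)^(1/3))/6) - sqrt(2)*z/3 + 2*sqrt(2)/9


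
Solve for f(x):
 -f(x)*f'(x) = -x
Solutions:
 f(x) = -sqrt(C1 + x^2)
 f(x) = sqrt(C1 + x^2)


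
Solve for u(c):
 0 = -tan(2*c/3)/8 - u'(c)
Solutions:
 u(c) = C1 + 3*log(cos(2*c/3))/16


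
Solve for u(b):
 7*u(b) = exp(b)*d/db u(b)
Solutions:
 u(b) = C1*exp(-7*exp(-b))


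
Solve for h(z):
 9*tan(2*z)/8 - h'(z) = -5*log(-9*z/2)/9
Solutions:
 h(z) = C1 + 5*z*log(-z)/9 - 5*z/9 - 5*z*log(2)/9 + 10*z*log(3)/9 - 9*log(cos(2*z))/16


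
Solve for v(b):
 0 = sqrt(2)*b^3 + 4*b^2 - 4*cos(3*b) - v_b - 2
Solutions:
 v(b) = C1 + sqrt(2)*b^4/4 + 4*b^3/3 - 2*b - 4*sin(3*b)/3


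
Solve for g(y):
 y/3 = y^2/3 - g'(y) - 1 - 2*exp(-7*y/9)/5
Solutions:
 g(y) = C1 + y^3/9 - y^2/6 - y + 18*exp(-7*y/9)/35


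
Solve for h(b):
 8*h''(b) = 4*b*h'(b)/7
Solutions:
 h(b) = C1 + C2*erfi(sqrt(7)*b/14)


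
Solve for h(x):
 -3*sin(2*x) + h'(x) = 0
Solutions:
 h(x) = C1 - 3*cos(2*x)/2


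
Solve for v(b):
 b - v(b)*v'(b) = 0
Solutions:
 v(b) = -sqrt(C1 + b^2)
 v(b) = sqrt(C1 + b^2)


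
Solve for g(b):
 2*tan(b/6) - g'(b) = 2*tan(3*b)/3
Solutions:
 g(b) = C1 - 12*log(cos(b/6)) + 2*log(cos(3*b))/9


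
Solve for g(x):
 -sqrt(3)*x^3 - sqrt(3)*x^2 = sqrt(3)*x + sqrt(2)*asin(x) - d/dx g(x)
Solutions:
 g(x) = C1 + sqrt(3)*x^4/4 + sqrt(3)*x^3/3 + sqrt(3)*x^2/2 + sqrt(2)*(x*asin(x) + sqrt(1 - x^2))


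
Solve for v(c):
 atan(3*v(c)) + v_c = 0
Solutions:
 Integral(1/atan(3*_y), (_y, v(c))) = C1 - c


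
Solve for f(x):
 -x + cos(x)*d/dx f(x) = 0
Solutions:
 f(x) = C1 + Integral(x/cos(x), x)


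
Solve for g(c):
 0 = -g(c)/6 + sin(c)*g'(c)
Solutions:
 g(c) = C1*(cos(c) - 1)^(1/12)/(cos(c) + 1)^(1/12)


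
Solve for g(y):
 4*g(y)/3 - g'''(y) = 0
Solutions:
 g(y) = C3*exp(6^(2/3)*y/3) + (C1*sin(2^(2/3)*3^(1/6)*y/2) + C2*cos(2^(2/3)*3^(1/6)*y/2))*exp(-6^(2/3)*y/6)


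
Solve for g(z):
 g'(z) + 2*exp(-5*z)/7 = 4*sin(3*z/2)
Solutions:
 g(z) = C1 - 8*cos(3*z/2)/3 + 2*exp(-5*z)/35


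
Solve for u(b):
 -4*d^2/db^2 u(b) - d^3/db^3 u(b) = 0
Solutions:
 u(b) = C1 + C2*b + C3*exp(-4*b)


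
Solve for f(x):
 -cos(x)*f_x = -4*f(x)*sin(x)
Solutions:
 f(x) = C1/cos(x)^4


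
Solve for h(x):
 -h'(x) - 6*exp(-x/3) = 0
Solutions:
 h(x) = C1 + 18*exp(-x/3)


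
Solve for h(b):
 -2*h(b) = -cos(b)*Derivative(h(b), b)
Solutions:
 h(b) = C1*(sin(b) + 1)/(sin(b) - 1)


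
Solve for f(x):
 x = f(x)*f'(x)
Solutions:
 f(x) = -sqrt(C1 + x^2)
 f(x) = sqrt(C1 + x^2)


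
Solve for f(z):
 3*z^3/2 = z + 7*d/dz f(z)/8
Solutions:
 f(z) = C1 + 3*z^4/7 - 4*z^2/7


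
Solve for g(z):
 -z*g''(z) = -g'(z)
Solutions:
 g(z) = C1 + C2*z^2


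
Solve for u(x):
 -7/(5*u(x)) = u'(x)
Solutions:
 u(x) = -sqrt(C1 - 70*x)/5
 u(x) = sqrt(C1 - 70*x)/5


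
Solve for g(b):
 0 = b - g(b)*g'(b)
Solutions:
 g(b) = -sqrt(C1 + b^2)
 g(b) = sqrt(C1 + b^2)


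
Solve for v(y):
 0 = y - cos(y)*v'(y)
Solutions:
 v(y) = C1 + Integral(y/cos(y), y)


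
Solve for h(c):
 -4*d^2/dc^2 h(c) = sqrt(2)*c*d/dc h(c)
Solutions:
 h(c) = C1 + C2*erf(2^(3/4)*c/4)


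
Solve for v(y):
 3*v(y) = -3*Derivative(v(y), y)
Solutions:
 v(y) = C1*exp(-y)


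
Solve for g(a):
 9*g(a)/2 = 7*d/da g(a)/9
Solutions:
 g(a) = C1*exp(81*a/14)


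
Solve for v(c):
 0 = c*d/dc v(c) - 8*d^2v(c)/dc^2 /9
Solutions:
 v(c) = C1 + C2*erfi(3*c/4)


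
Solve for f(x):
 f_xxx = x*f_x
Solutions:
 f(x) = C1 + Integral(C2*airyai(x) + C3*airybi(x), x)


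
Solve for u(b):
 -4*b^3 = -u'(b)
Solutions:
 u(b) = C1 + b^4


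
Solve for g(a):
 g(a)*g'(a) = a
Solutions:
 g(a) = -sqrt(C1 + a^2)
 g(a) = sqrt(C1 + a^2)


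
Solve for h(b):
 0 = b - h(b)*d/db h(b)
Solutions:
 h(b) = -sqrt(C1 + b^2)
 h(b) = sqrt(C1 + b^2)


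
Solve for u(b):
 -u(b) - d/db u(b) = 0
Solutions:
 u(b) = C1*exp(-b)


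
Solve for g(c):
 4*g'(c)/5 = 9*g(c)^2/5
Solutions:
 g(c) = -4/(C1 + 9*c)


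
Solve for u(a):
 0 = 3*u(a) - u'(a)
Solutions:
 u(a) = C1*exp(3*a)


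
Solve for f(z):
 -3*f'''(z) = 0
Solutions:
 f(z) = C1 + C2*z + C3*z^2


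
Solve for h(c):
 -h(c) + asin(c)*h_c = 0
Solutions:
 h(c) = C1*exp(Integral(1/asin(c), c))


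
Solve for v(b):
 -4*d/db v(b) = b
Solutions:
 v(b) = C1 - b^2/8


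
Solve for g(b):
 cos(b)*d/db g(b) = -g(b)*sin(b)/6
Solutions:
 g(b) = C1*cos(b)^(1/6)


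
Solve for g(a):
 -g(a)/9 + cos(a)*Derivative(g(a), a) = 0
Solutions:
 g(a) = C1*(sin(a) + 1)^(1/18)/(sin(a) - 1)^(1/18)


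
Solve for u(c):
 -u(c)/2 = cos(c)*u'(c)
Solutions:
 u(c) = C1*(sin(c) - 1)^(1/4)/(sin(c) + 1)^(1/4)


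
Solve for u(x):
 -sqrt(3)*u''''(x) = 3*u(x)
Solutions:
 u(x) = (C1*sin(sqrt(2)*3^(1/8)*x/2) + C2*cos(sqrt(2)*3^(1/8)*x/2))*exp(-sqrt(2)*3^(1/8)*x/2) + (C3*sin(sqrt(2)*3^(1/8)*x/2) + C4*cos(sqrt(2)*3^(1/8)*x/2))*exp(sqrt(2)*3^(1/8)*x/2)


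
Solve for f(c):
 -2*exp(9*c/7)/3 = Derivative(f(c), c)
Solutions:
 f(c) = C1 - 14*exp(9*c/7)/27


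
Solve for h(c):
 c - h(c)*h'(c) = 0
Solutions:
 h(c) = -sqrt(C1 + c^2)
 h(c) = sqrt(C1 + c^2)


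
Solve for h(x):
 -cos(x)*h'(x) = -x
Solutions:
 h(x) = C1 + Integral(x/cos(x), x)


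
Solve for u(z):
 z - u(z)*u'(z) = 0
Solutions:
 u(z) = -sqrt(C1 + z^2)
 u(z) = sqrt(C1 + z^2)


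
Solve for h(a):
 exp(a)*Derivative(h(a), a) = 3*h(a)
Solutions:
 h(a) = C1*exp(-3*exp(-a))


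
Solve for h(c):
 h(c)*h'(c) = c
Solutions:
 h(c) = -sqrt(C1 + c^2)
 h(c) = sqrt(C1 + c^2)


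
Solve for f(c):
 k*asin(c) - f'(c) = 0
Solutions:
 f(c) = C1 + k*(c*asin(c) + sqrt(1 - c^2))


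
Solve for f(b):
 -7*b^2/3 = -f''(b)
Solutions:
 f(b) = C1 + C2*b + 7*b^4/36


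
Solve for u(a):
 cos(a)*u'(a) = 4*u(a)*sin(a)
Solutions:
 u(a) = C1/cos(a)^4


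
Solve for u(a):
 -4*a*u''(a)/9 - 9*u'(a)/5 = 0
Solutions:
 u(a) = C1 + C2/a^(61/20)


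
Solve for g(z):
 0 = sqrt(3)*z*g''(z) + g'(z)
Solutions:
 g(z) = C1 + C2*z^(1 - sqrt(3)/3)


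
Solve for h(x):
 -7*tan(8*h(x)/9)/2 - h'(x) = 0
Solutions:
 h(x) = -9*asin(C1*exp(-28*x/9))/8 + 9*pi/8
 h(x) = 9*asin(C1*exp(-28*x/9))/8


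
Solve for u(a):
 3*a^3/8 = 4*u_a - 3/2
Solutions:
 u(a) = C1 + 3*a^4/128 + 3*a/8


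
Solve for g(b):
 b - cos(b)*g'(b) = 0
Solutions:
 g(b) = C1 + Integral(b/cos(b), b)


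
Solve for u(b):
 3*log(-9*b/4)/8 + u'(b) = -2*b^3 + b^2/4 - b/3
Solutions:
 u(b) = C1 - b^4/2 + b^3/12 - b^2/6 - 3*b*log(-b)/8 + 3*b*(-2*log(3) + 1 + 2*log(2))/8


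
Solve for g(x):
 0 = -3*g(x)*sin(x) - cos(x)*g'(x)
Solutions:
 g(x) = C1*cos(x)^3


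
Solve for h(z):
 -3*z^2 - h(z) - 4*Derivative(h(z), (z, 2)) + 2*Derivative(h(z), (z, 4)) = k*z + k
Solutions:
 h(z) = C1*exp(-z*sqrt(1 + sqrt(6)/2)) + C2*exp(z*sqrt(1 + sqrt(6)/2)) + C3*sin(z*sqrt(-1 + sqrt(6)/2)) + C4*cos(z*sqrt(-1 + sqrt(6)/2)) - k*z - k - 3*z^2 + 24


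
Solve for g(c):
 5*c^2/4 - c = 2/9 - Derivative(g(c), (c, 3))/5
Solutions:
 g(c) = C1 + C2*c + C3*c^2 - 5*c^5/48 + 5*c^4/24 + 5*c^3/27


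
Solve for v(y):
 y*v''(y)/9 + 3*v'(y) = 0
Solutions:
 v(y) = C1 + C2/y^26


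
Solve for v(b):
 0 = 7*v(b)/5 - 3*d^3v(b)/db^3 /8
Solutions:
 v(b) = C3*exp(2*15^(2/3)*7^(1/3)*b/15) + (C1*sin(3^(1/6)*5^(2/3)*7^(1/3)*b/5) + C2*cos(3^(1/6)*5^(2/3)*7^(1/3)*b/5))*exp(-15^(2/3)*7^(1/3)*b/15)


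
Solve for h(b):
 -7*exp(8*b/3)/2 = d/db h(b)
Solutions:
 h(b) = C1 - 21*exp(8*b/3)/16


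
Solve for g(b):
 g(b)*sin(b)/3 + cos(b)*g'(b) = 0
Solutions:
 g(b) = C1*cos(b)^(1/3)


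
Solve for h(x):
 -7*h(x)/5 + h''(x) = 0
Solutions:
 h(x) = C1*exp(-sqrt(35)*x/5) + C2*exp(sqrt(35)*x/5)


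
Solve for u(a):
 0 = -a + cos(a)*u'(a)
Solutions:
 u(a) = C1 + Integral(a/cos(a), a)


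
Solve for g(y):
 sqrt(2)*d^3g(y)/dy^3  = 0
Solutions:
 g(y) = C1 + C2*y + C3*y^2


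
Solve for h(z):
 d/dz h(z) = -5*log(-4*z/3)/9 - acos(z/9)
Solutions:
 h(z) = C1 - 5*z*log(-z)/9 - z*acos(z/9) - 10*z*log(2)/9 + 5*z/9 + 5*z*log(3)/9 + sqrt(81 - z^2)


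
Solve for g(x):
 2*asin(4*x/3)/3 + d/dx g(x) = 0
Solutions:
 g(x) = C1 - 2*x*asin(4*x/3)/3 - sqrt(9 - 16*x^2)/6


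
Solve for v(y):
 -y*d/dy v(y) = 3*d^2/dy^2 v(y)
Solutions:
 v(y) = C1 + C2*erf(sqrt(6)*y/6)


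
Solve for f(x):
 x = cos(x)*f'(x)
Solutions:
 f(x) = C1 + Integral(x/cos(x), x)


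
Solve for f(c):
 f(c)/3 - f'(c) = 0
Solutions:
 f(c) = C1*exp(c/3)


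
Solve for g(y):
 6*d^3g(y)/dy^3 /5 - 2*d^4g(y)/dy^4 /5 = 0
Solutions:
 g(y) = C1 + C2*y + C3*y^2 + C4*exp(3*y)


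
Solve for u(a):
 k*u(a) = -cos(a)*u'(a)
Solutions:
 u(a) = C1*exp(k*(log(sin(a) - 1) - log(sin(a) + 1))/2)


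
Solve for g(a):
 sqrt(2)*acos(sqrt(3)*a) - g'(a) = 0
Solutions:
 g(a) = C1 + sqrt(2)*(a*acos(sqrt(3)*a) - sqrt(3)*sqrt(1 - 3*a^2)/3)


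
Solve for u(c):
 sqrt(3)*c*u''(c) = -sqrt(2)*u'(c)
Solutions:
 u(c) = C1 + C2*c^(1 - sqrt(6)/3)


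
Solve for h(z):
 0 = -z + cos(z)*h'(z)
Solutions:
 h(z) = C1 + Integral(z/cos(z), z)


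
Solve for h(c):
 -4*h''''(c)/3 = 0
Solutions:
 h(c) = C1 + C2*c + C3*c^2 + C4*c^3


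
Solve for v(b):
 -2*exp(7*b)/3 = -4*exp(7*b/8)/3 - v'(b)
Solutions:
 v(b) = C1 - 32*exp(7*b/8)/21 + 2*exp(7*b)/21


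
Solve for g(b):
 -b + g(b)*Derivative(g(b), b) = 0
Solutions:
 g(b) = -sqrt(C1 + b^2)
 g(b) = sqrt(C1 + b^2)


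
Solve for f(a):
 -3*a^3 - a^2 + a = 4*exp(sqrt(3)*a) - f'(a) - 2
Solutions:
 f(a) = C1 + 3*a^4/4 + a^3/3 - a^2/2 - 2*a + 4*sqrt(3)*exp(sqrt(3)*a)/3


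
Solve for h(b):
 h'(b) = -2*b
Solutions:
 h(b) = C1 - b^2


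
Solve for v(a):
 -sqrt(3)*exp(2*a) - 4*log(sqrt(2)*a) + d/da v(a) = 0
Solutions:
 v(a) = C1 + 4*a*log(a) + 2*a*(-2 + log(2)) + sqrt(3)*exp(2*a)/2


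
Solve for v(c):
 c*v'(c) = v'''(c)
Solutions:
 v(c) = C1 + Integral(C2*airyai(c) + C3*airybi(c), c)


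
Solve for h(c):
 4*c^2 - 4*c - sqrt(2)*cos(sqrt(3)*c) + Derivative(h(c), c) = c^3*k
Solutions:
 h(c) = C1 + c^4*k/4 - 4*c^3/3 + 2*c^2 + sqrt(6)*sin(sqrt(3)*c)/3


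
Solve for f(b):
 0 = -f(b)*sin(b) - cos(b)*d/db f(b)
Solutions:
 f(b) = C1*cos(b)


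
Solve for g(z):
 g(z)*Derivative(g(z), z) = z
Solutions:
 g(z) = -sqrt(C1 + z^2)
 g(z) = sqrt(C1 + z^2)


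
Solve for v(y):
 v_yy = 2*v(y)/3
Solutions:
 v(y) = C1*exp(-sqrt(6)*y/3) + C2*exp(sqrt(6)*y/3)


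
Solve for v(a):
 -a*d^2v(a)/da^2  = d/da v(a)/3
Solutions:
 v(a) = C1 + C2*a^(2/3)


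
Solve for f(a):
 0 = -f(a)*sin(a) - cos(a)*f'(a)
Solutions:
 f(a) = C1*cos(a)


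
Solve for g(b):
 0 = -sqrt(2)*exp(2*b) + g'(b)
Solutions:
 g(b) = C1 + sqrt(2)*exp(2*b)/2


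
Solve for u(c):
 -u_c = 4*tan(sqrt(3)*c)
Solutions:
 u(c) = C1 + 4*sqrt(3)*log(cos(sqrt(3)*c))/3


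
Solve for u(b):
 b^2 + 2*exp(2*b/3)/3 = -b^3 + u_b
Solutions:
 u(b) = C1 + b^4/4 + b^3/3 + exp(2*b/3)


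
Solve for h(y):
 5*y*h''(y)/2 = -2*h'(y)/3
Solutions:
 h(y) = C1 + C2*y^(11/15)


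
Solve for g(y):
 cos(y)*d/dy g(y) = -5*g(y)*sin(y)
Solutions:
 g(y) = C1*cos(y)^5


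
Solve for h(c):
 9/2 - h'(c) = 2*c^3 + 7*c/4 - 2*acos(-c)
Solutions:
 h(c) = C1 - c^4/2 - 7*c^2/8 + 2*c*acos(-c) + 9*c/2 + 2*sqrt(1 - c^2)


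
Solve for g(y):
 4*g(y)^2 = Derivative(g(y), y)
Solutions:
 g(y) = -1/(C1 + 4*y)


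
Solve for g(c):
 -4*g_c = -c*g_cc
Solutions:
 g(c) = C1 + C2*c^5


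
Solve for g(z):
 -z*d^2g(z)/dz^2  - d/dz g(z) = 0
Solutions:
 g(z) = C1 + C2*log(z)


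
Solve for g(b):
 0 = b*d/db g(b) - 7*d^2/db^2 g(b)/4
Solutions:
 g(b) = C1 + C2*erfi(sqrt(14)*b/7)


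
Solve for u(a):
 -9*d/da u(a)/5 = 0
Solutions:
 u(a) = C1


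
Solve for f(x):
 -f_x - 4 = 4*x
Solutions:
 f(x) = C1 - 2*x^2 - 4*x


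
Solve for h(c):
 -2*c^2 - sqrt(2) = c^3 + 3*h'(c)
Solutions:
 h(c) = C1 - c^4/12 - 2*c^3/9 - sqrt(2)*c/3


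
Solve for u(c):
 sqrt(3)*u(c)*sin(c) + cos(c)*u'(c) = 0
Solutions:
 u(c) = C1*cos(c)^(sqrt(3))


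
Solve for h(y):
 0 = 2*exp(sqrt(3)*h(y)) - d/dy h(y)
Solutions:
 h(y) = sqrt(3)*(2*log(-1/(C1 + 2*y)) - log(3))/6


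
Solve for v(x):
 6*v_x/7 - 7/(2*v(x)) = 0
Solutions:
 v(x) = -sqrt(C1 + 294*x)/6
 v(x) = sqrt(C1 + 294*x)/6


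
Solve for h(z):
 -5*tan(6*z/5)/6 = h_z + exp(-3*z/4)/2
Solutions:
 h(z) = C1 - 25*log(tan(6*z/5)^2 + 1)/72 + 2*exp(-3*z/4)/3


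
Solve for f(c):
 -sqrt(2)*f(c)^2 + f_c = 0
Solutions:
 f(c) = -1/(C1 + sqrt(2)*c)


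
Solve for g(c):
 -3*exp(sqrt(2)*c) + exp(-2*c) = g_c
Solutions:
 g(c) = C1 - 3*sqrt(2)*exp(sqrt(2)*c)/2 - exp(-2*c)/2


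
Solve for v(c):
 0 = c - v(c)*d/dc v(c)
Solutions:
 v(c) = -sqrt(C1 + c^2)
 v(c) = sqrt(C1 + c^2)


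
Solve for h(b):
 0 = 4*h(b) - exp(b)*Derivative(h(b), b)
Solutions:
 h(b) = C1*exp(-4*exp(-b))


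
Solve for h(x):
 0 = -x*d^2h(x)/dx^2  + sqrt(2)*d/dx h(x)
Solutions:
 h(x) = C1 + C2*x^(1 + sqrt(2))


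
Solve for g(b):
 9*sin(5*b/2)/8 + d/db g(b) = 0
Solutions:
 g(b) = C1 + 9*cos(5*b/2)/20


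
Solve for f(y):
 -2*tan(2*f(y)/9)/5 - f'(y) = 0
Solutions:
 f(y) = -9*asin(C1*exp(-4*y/45))/2 + 9*pi/2
 f(y) = 9*asin(C1*exp(-4*y/45))/2


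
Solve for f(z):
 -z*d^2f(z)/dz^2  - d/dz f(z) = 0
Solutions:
 f(z) = C1 + C2*log(z)


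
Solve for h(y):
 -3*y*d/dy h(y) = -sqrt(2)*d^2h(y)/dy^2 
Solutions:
 h(y) = C1 + C2*erfi(2^(1/4)*sqrt(3)*y/2)


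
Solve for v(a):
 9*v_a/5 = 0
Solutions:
 v(a) = C1


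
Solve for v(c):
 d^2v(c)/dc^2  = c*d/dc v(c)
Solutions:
 v(c) = C1 + C2*erfi(sqrt(2)*c/2)


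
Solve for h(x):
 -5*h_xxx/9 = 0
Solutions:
 h(x) = C1 + C2*x + C3*x^2


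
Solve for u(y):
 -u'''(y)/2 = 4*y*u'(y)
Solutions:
 u(y) = C1 + Integral(C2*airyai(-2*y) + C3*airybi(-2*y), y)


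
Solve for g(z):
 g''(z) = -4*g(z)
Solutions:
 g(z) = C1*sin(2*z) + C2*cos(2*z)


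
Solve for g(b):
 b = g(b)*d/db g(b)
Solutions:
 g(b) = -sqrt(C1 + b^2)
 g(b) = sqrt(C1 + b^2)


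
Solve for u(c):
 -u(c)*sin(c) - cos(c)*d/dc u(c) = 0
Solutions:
 u(c) = C1*cos(c)


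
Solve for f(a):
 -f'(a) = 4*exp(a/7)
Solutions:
 f(a) = C1 - 28*exp(a/7)


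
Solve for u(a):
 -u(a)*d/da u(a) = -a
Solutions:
 u(a) = -sqrt(C1 + a^2)
 u(a) = sqrt(C1 + a^2)


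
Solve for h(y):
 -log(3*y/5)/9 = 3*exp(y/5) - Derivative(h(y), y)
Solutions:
 h(y) = C1 + y*log(y)/9 + y*(-log(5) - 1 + log(3))/9 + 15*exp(y/5)


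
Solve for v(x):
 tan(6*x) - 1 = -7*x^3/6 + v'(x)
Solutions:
 v(x) = C1 + 7*x^4/24 - x - log(cos(6*x))/6


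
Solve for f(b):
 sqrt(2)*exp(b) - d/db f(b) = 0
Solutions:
 f(b) = C1 + sqrt(2)*exp(b)


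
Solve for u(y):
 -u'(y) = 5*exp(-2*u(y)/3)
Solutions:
 u(y) = 3*log(-sqrt(C1 - 5*y)) - 3*log(3) + 3*log(6)/2
 u(y) = 3*log(C1 - 5*y)/2 - 3*log(3) + 3*log(6)/2


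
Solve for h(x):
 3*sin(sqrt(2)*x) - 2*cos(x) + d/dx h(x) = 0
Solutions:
 h(x) = C1 + 2*sin(x) + 3*sqrt(2)*cos(sqrt(2)*x)/2


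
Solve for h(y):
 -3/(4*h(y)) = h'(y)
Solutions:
 h(y) = -sqrt(C1 - 6*y)/2
 h(y) = sqrt(C1 - 6*y)/2


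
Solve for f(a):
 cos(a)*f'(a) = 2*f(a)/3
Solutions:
 f(a) = C1*(sin(a) + 1)^(1/3)/(sin(a) - 1)^(1/3)


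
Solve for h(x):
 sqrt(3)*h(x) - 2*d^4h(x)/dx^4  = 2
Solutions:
 h(x) = C1*exp(-2^(3/4)*3^(1/8)*x/2) + C2*exp(2^(3/4)*3^(1/8)*x/2) + C3*sin(2^(3/4)*3^(1/8)*x/2) + C4*cos(2^(3/4)*3^(1/8)*x/2) + 2*sqrt(3)/3


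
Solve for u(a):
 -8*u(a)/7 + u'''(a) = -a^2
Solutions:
 u(a) = C3*exp(2*7^(2/3)*a/7) + 7*a^2/8 + (C1*sin(sqrt(3)*7^(2/3)*a/7) + C2*cos(sqrt(3)*7^(2/3)*a/7))*exp(-7^(2/3)*a/7)


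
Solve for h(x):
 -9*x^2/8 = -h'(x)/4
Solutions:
 h(x) = C1 + 3*x^3/2


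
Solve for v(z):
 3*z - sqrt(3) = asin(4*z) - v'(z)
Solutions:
 v(z) = C1 - 3*z^2/2 + z*asin(4*z) + sqrt(3)*z + sqrt(1 - 16*z^2)/4


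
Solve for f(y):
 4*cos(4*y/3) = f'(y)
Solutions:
 f(y) = C1 + 3*sin(4*y/3)


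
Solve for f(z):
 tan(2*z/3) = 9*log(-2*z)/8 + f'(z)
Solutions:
 f(z) = C1 - 9*z*log(-z)/8 - 9*z*log(2)/8 + 9*z/8 - 3*log(cos(2*z/3))/2


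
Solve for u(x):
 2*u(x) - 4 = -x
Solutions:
 u(x) = 2 - x/2


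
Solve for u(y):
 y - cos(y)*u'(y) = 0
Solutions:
 u(y) = C1 + Integral(y/cos(y), y)


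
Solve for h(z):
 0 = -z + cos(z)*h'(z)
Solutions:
 h(z) = C1 + Integral(z/cos(z), z)


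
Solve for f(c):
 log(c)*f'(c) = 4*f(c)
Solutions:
 f(c) = C1*exp(4*li(c))


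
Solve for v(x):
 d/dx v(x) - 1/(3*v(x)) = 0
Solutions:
 v(x) = -sqrt(C1 + 6*x)/3
 v(x) = sqrt(C1 + 6*x)/3


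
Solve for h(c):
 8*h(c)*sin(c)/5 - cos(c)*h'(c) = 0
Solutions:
 h(c) = C1/cos(c)^(8/5)


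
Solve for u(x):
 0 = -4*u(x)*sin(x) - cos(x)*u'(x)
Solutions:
 u(x) = C1*cos(x)^4


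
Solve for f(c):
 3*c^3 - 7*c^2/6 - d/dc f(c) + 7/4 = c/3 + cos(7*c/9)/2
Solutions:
 f(c) = C1 + 3*c^4/4 - 7*c^3/18 - c^2/6 + 7*c/4 - 9*sin(7*c/9)/14


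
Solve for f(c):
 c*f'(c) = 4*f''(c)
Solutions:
 f(c) = C1 + C2*erfi(sqrt(2)*c/4)


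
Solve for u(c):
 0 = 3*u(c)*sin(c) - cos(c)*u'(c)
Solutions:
 u(c) = C1/cos(c)^3


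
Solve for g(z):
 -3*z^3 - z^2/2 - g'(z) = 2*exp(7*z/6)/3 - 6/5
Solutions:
 g(z) = C1 - 3*z^4/4 - z^3/6 + 6*z/5 - 4*exp(7*z/6)/7


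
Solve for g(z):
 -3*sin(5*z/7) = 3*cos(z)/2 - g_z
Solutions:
 g(z) = C1 + 3*sin(z)/2 - 21*cos(5*z/7)/5


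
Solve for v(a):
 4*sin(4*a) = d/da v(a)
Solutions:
 v(a) = C1 - cos(4*a)


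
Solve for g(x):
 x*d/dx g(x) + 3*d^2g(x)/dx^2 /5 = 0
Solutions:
 g(x) = C1 + C2*erf(sqrt(30)*x/6)


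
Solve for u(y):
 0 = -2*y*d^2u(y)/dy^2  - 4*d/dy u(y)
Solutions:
 u(y) = C1 + C2/y


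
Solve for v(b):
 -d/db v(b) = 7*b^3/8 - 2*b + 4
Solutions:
 v(b) = C1 - 7*b^4/32 + b^2 - 4*b


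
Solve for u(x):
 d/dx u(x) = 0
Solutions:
 u(x) = C1


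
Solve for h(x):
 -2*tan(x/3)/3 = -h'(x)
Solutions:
 h(x) = C1 - 2*log(cos(x/3))


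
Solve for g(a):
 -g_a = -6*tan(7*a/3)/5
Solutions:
 g(a) = C1 - 18*log(cos(7*a/3))/35


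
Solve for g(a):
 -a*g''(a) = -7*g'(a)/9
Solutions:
 g(a) = C1 + C2*a^(16/9)


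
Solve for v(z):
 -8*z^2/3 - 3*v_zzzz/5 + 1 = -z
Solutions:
 v(z) = C1 + C2*z + C3*z^2 + C4*z^3 - z^6/81 + z^5/72 + 5*z^4/72


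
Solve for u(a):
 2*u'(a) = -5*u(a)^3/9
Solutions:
 u(a) = -3*sqrt(-1/(C1 - 5*a))
 u(a) = 3*sqrt(-1/(C1 - 5*a))


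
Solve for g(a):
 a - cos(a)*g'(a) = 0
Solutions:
 g(a) = C1 + Integral(a/cos(a), a)


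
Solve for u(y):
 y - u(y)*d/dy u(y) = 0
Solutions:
 u(y) = -sqrt(C1 + y^2)
 u(y) = sqrt(C1 + y^2)


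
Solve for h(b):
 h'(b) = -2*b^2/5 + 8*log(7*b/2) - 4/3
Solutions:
 h(b) = C1 - 2*b^3/15 + 8*b*log(b) - 28*b/3 - 8*b*log(2) + 8*b*log(7)


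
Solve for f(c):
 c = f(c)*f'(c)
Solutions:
 f(c) = -sqrt(C1 + c^2)
 f(c) = sqrt(C1 + c^2)


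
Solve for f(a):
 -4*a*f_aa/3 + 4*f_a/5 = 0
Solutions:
 f(a) = C1 + C2*a^(8/5)


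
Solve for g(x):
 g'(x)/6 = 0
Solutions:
 g(x) = C1


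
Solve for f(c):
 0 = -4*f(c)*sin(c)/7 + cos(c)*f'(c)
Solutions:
 f(c) = C1/cos(c)^(4/7)


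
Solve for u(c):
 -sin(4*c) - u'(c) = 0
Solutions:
 u(c) = C1 + cos(4*c)/4
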